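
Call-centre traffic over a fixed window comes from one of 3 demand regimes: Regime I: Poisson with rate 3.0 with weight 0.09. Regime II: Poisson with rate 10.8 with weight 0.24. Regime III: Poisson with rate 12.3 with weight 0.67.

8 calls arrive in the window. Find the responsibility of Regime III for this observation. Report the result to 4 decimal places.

0.6307

The responsibility of component k is P(Z=k) f_k(x) divided by Σ_j P(Z=j) f_j(x).
Poisson probabilities:
  f_I = e^(−3.0)·3.0^8/8! = 0.00810151
  f_II = e^(−10.8)·10.8^8/8! = 0.093646
  f_III = e^(−12.3)·12.3^8/8! = 0.0591423
Weight by the priors:
  P(Z=I)·f_I = 0.09 × 0.00810151 = 0.000729136
  P(Z=II)·f_II = 0.24 × 0.093646 = 0.022475
  P(Z=III)·f_III = 0.67 × 0.0591423 = 0.0396253
Evidence: 0.000729136 + 0.022475 + 0.0396253 = 0.0628295
P(Regime III | 8 calls) = 0.0396253 / 0.0628295 ≈ 0.6307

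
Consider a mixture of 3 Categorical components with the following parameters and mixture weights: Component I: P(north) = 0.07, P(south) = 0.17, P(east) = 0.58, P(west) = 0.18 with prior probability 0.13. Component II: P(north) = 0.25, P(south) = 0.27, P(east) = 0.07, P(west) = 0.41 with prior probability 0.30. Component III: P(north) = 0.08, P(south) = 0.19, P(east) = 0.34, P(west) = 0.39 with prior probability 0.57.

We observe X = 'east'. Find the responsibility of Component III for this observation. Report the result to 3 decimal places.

0.668

Apply Bayes' rule: the posterior for each component is proportional to its prior times its likelihood at x.
Component likelihoods at x = 'east':
  f_I = 0.58
  f_II = 0.07
  f_III = 0.34
Unnormalised posteriors:
  P(Z=I)·f_I = 0.13 × 0.58 = 0.0754
  P(Z=II)·f_II = 0.30 × 0.07 = 0.021
  P(Z=III)·f_III = 0.57 × 0.34 = 0.1938
Evidence: 0.0754 + 0.021 + 0.1938 = 0.2902
Responsibility of Component III: 0.1938 / 0.2902 ≈ 0.668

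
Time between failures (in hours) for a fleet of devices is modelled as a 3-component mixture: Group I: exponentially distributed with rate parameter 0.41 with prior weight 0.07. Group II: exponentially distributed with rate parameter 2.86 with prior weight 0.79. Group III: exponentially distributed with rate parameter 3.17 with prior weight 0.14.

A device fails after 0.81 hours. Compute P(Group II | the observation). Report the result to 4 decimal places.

Apply Bayes' rule: the posterior for each component is proportional to its prior times its likelihood at x.
Exponential densities:
  L_I = 0.41·e^(−0.41·0.81) = 0.41·e^(−0.3321) = 0.29414
  L_II = 2.86·e^(−2.86·0.81) = 2.86·e^(−2.3166) = 0.28202
  L_III = 3.17·e^(−3.17·0.81) = 3.17·e^(−2.5677) = 0.243176
Weight by the priors:
  π_I·L_I = 0.07 × 0.29414 = 0.0205898
  π_II·L_II = 0.79 × 0.28202 = 0.222796
  π_III·L_III = 0.14 × 0.243176 = 0.0340447
Evidence: 0.0205898 + 0.222796 + 0.0340447 = 0.27743
So the posterior for Group II is 0.222796 / 0.27743 ≈ 0.8031.

0.8031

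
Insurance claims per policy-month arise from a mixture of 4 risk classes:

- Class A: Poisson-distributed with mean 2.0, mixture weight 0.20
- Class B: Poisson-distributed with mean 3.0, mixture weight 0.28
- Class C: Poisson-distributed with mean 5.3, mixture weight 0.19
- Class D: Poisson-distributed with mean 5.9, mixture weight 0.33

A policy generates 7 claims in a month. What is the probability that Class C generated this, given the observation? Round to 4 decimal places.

Posterior ∝ prior × likelihood, so P(k | x) ∝ π_k f_k(x); normalise over all components.
Evaluate each component's likelihood at the observed value:
  f_A = e^(−2.0)·2.0^7/7! = 0.00343709
  f_B = e^(−3.0)·3.0^7/7! = 0.021604
  f_C = e^(−5.3)·5.3^7/7! = 0.116343
  f_D = e^(−5.9)·5.9^7/7! = 0.135268
Prior × likelihood for each component:
  π_A·f_A = 0.20 × 0.00343709 = 0.000687417
  π_B·f_B = 0.28 × 0.021604 = 0.00604913
  π_C·f_C = 0.19 × 0.116343 = 0.0221051
  π_D·f_D = 0.33 × 0.135268 = 0.0446385
Normaliser: 0.000687417 + 0.00604913 + 0.0221051 + 0.0446385 = 0.0734802
P(Class C | data) = 0.0221051 / 0.0734802 ≈ 0.3008

0.3008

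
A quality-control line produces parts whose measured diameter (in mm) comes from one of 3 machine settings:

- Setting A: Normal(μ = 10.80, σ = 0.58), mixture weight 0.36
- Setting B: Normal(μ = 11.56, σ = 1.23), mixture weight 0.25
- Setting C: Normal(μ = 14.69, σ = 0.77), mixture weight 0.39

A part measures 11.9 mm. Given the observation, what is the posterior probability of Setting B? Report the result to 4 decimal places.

0.6541

By Bayes' theorem, P(k | x) = w_k f_k(x) / Σ_j w_j f_j(x).
Evaluate each component's likelihood at the observed value:
  p_A = (1/(0.58·√(2π)))·exp(−(11.9−10.80)²/(2·0.58²)) = 0.687832·exp(-1.79845) = 0.113874
  p_B = (1/(1.23·√(2π)))·exp(−(11.9−11.56)²/(2·1.23²)) = 0.324343·exp(-0.03820) = 0.312186
  p_C = (1/(0.77·√(2π)))·exp(−(11.9−14.69)²/(2·0.77²)) = 0.518107·exp(-6.56443) = 0.000730338
Unnormalised posteriors:
  w_A·p_A = 0.36 × 0.113874 = 0.0409945
  w_B·p_B = 0.25 × 0.312186 = 0.0780464
  w_C·p_C = 0.39 × 0.000730338 = 0.000284832
Marginal: 0.0409945 + 0.0780464 + 0.000284832 = 0.119326
P(Setting B | 11.9 mm) ≈ 0.6541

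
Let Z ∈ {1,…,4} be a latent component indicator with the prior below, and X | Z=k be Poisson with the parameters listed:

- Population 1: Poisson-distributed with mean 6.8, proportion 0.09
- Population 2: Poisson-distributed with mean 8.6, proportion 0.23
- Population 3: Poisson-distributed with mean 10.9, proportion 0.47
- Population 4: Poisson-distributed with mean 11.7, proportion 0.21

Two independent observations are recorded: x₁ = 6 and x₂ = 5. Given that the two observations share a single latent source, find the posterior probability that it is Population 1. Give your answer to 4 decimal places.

0.4479

By Bayes' theorem, P(k | x) = π_k f_k(x) / Σ_j π_j f_j(x).
Since both observations come from the same component, the likelihood for component k is f_k(x₁)·f_k(x₂).
  L_1 = [0.152939] × [0.134946] = 0.0206386
  L_2 = [0.103449] × [0.0721736] = 0.00746628
  L_3 = [0.0429949] × [0.0236669] = 0.00101756
  L_4 = [0.0295486] × [0.0151531] = 0.000447754
Prior × likelihood for each component:
  π_1·L_1 = 0.09 × 0.0206386 = 0.00185747
  π_2·L_2 = 0.23 × 0.00746628 = 0.00171724
  π_3·L_3 = 0.47 × 0.00101756 = 0.000478251
  π_4·L_4 = 0.21 × 0.000447754 = 9.40284e-05
Denominator: 0.00185747 + 0.00171724 + 0.000478251 + 9.40284e-05 = 0.00414699
Responsibility of Population 1: 0.00185747 / 0.00414699 ≈ 0.4479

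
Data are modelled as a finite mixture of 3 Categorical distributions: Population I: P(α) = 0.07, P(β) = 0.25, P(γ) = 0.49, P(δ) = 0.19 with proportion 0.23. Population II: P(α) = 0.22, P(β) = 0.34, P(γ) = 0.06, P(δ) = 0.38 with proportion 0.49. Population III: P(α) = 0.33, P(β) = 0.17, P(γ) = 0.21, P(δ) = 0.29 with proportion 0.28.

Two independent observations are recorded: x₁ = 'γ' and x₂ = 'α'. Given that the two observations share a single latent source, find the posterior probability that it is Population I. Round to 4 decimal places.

P(component k | x) = w_k·f_k(x) / marginal(x), where marginal(x) = Σ_j w_j·f_j(x).
Since both observations come from the same component, the likelihood for component k is f_k(x₁)·f_k(x₂).
  f_I = [0.49] × [0.07] = 0.0343
  f_II = [0.06] × [0.22] = 0.0132
  f_III = [0.21] × [0.33] = 0.0693
Weight by the priors:
  w_I·f_I = 0.23 × 0.0343 = 0.007889
  w_II·f_II = 0.49 × 0.0132 = 0.006468
  w_III·f_III = 0.28 × 0.0693 = 0.019404
Evidence: 0.007889 + 0.006468 + 0.019404 = 0.033761
So the posterior for Population I is 0.007889 / 0.033761 ≈ 0.2337.

0.2337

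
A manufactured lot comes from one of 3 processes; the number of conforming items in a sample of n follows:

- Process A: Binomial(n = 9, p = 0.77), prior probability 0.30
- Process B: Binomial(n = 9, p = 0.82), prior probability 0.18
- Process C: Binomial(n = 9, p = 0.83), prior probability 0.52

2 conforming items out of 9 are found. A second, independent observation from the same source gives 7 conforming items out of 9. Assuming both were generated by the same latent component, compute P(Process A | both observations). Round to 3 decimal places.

P(component k | x) = π_k·f_k(x) / marginal(x), where marginal(x) = Σ_j π_j·f_j(x).
Since both observations come from the same component, the likelihood for component k is f_k(x₁)·f_k(x₂).
  f_A = [0.00072674] × [0.305628] = 0.000222112
  f_B = [0.000148196] × [0.290767] = 4.30906e-05
  f_C = [0.000101766] × [0.282323] = 2.87308e-05
Multiply by the mixture weights:
  π_A·f_A = 0.30 × 0.000222112 = 6.66336e-05
  π_B·f_B = 0.18 × 4.30906e-05 = 7.7563e-06
  π_C·f_C = 0.52 × 2.87308e-05 = 1.494e-05
Marginal: 6.66336e-05 + 7.7563e-06 + 1.494e-05 = 8.93299e-05
So the posterior for Process A is 6.66336e-05 / 8.93299e-05 ≈ 0.746.

0.746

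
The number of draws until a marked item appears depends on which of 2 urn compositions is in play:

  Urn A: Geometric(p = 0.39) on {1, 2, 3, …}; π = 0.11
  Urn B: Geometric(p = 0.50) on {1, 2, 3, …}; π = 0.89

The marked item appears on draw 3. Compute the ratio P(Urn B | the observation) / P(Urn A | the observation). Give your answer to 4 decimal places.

Only the two components matter; the odds are (π_i f_i(x)) / (π_j f_j(x)).
Evaluate each component's likelihood at the observed value:
  L_A = 0.145119
  L_B = 0.125
Odds = (0.89/0.11) × (0.125/0.145119) = 8.09091 × 0.861362 ≈ 6.9692

6.9692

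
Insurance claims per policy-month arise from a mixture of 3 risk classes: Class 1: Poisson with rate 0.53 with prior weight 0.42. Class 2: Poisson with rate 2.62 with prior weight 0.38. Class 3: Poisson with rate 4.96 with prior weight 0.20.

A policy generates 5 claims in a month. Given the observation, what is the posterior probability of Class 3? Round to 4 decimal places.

Apply Bayes' rule: the posterior for each component is proportional to its prior times its likelihood at x.
Evaluate each component's likelihood at the observed value:
  p_1 = e^(−0.53)·0.53^5/5! = 0.000205127
  p_2 = e^(−2.62)·2.62^5/5! = 0.0748986
  p_3 = e^(−4.96)·4.96^5/5! = 0.175439
Multiply by the mixture weights:
  π_1·p_1 = 0.42 × 0.000205127 = 8.61532e-05
  π_2·p_2 = 0.38 × 0.0748986 = 0.0284615
  π_3·p_3 = 0.20 × 0.175439 = 0.0350878
Normaliser: 8.61532e-05 + 0.0284615 + 0.0350878 = 0.0636354
So the posterior for Class 3 is 0.0350878 / 0.0636354 ≈ 0.5514.

0.5514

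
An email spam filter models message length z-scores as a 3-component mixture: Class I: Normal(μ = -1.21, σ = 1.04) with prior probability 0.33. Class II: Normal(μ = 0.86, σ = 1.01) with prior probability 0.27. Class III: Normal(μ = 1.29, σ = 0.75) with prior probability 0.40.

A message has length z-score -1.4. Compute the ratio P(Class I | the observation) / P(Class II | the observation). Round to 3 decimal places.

Posterior odds = (P(Z=i) f_i(x)) / (P(Z=j) f_j(x)); the normalising sum cancels.
Component likelihoods at x = -1.4:
  f_I = (1/(1.04·√(2π)))·exp(−(-1.4−-1.21)²/(2·1.04²)) = 0.383598·exp(-0.01669) = 0.37725
  f_II = (1/(1.01·√(2π)))·exp(−(-1.4−0.86)²/(2·1.01²)) = 0.394992·exp(-2.50348) = 0.0323103
  f_III = (1/(0.75·√(2π)))·exp(−(-1.4−1.29)²/(2·0.75²)) = 0.531923·exp(-6.43209) = 0.00085591
0.124492 / 0.00872378 ≈ 14.270

14.270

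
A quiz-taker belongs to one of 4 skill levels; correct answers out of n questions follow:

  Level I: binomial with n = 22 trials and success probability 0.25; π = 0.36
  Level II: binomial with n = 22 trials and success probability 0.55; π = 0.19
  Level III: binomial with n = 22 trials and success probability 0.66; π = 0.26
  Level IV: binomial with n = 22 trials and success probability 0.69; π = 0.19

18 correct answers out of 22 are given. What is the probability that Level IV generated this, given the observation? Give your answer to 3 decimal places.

0.509

Apply Bayes' rule: the posterior for each component is proportional to its prior times its likelihood at x.
Binomial probabilities:
  f_I = C(22,18)·0.25^18·0.75^4 = 7315·1.45519e-11·0.316406 = 3.36806e-08
  f_II = C(22,18)·0.55^18·0.45^4 = 7315·2.12094e-05·0.0410062 = 0.00636199
  f_III = C(22,18)·0.66^18·0.34^4 = 7315·0.000564665·0.0133634 = 0.0551977
  f_IV = C(22,18)·0.69^18·0.31^4 = 7315·0.00125685·0.00923521 = 0.0849072
Multiply by the mixture weights:
  P(Z=I)·f_I = 0.36 × 3.36806e-08 = 1.2125e-08
  P(Z=II)·f_II = 0.19 × 0.00636199 = 0.00120878
  P(Z=III)·f_III = 0.26 × 0.0551977 = 0.0143514
  P(Z=IV)·f_IV = 0.19 × 0.0849072 = 0.0161324
Evidence: 1.2125e-08 + 0.00120878 + 0.0143514 + 0.0161324 = 0.0316926
P(Level IV | data) ≈ 0.509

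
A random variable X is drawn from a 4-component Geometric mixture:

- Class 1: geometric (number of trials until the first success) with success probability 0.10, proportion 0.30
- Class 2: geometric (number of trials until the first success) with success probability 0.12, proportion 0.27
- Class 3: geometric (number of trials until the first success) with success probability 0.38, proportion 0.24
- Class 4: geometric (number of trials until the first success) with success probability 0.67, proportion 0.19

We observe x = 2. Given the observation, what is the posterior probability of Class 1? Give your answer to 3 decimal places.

0.175

By Bayes' theorem, P(k | x) = π_k f_k(x) / Σ_j π_j f_j(x).
Evaluate each component's likelihood at the observed value:
  p_1 = 0.10·(1−0.10)^1 = 0.10·0.9 = 0.09
  p_2 = 0.12·(1−0.12)^1 = 0.12·0.88 = 0.1056
  p_3 = 0.38·(1−0.38)^1 = 0.38·0.62 = 0.2356
  p_4 = 0.67·(1−0.67)^1 = 0.67·0.33 = 0.2211
Prior × likelihood for each component:
  π_1·p_1 = 0.30 × 0.09 = 0.027
  π_2·p_2 = 0.27 × 0.1056 = 0.028512
  π_3·p_3 = 0.24 × 0.2356 = 0.056544
  π_4·p_4 = 0.19 × 0.2211 = 0.042009
Sum: 0.027 + 0.028512 + 0.056544 + 0.042009 = 0.154065
P(Class 1 | 2) ≈ 0.175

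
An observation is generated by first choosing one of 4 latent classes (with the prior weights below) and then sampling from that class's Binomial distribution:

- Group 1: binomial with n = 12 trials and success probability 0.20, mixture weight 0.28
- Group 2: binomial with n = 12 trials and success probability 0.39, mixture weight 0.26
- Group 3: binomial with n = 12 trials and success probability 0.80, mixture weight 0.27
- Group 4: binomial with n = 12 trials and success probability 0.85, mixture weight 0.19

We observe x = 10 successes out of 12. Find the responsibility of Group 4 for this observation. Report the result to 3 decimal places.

0.419

By Bayes' theorem, P(k | x) = π_k f_k(x) / Σ_j π_j f_j(x).
Evaluate each component's likelihood at the observed value:
  L_1 = C(12,10)·0.20^10·0.80^2 = 66·1.024e-07·0.64 = 4.32538e-06
  L_2 = C(12,10)·0.39^10·0.61^2 = 66·8.14041e-05·0.3721 = 0.00199917
  L_3 = C(12,10)·0.80^10·0.20^2 = 66·0.107374·0.04 = 0.283468
  L_4 = C(12,10)·0.85^10·0.15^2 = 66·0.196874·0.0225 = 0.292358
Multiply by the mixture weights:
  π_1·L_1 = 0.28 × 4.32538e-06 = 1.21111e-06
  π_2·L_2 = 0.26 × 0.00199917 = 0.000519784
  π_3·L_3 = 0.27 × 0.283468 = 0.0765363
  π_4·L_4 = 0.19 × 0.292358 = 0.0555481
Marginal: 1.21111e-06 + 0.000519784 + 0.0765363 + 0.0555481 = 0.132605
So the posterior for Group 4 is 0.0555481 / 0.132605 ≈ 0.419.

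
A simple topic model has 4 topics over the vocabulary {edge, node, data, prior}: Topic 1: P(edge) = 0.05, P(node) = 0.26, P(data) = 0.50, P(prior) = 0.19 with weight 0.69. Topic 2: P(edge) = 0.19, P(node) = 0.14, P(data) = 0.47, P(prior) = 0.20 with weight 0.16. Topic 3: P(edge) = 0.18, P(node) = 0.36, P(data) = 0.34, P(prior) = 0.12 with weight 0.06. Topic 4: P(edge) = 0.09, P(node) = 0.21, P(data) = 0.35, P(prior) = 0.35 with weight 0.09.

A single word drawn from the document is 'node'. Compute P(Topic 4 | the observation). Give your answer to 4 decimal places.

P(component k | x) = w_k·f_k(x) / marginal(x), where marginal(x) = Σ_j w_j·f_j(x).
Categorical probabilities:
  f_1 = 0.26
  f_2 = 0.14
  f_3 = 0.36
  f_4 = 0.21
Prior × likelihood for each component:
  w_1·f_1 = 0.69 × 0.26 = 0.1794
  w_2·f_2 = 0.16 × 0.14 = 0.0224
  w_3·f_3 = 0.06 × 0.36 = 0.0216
  w_4·f_4 = 0.09 × 0.21 = 0.0189
Sum: 0.1794 + 0.0224 + 0.0216 + 0.0189 = 0.2423
Responsibility of Topic 4: 0.0189 / 0.2423 ≈ 0.0780

0.0780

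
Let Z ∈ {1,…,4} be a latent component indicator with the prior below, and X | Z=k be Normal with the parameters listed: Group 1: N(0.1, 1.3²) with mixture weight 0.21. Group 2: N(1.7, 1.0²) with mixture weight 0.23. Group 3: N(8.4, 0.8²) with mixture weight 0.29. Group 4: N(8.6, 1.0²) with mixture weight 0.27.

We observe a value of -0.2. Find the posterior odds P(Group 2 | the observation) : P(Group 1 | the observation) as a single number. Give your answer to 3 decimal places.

0.240

Posterior odds = (P(Z=i) f_i(x)) / (P(Z=j) f_j(x)); the normalising sum cancels.
Evaluate each component's likelihood at the observed value:
  p_1 = 0.298815
  p_2 = 0.0656158
  p_3 = 4.01552e-26
  p_4 = 6.09576e-18
Posterior odds = (P(Z=2)·p_2) / (P(Z=1)·p_1) = (0.23·0.0656158) / (0.21·0.298815) = 0.0150916 / 0.0627512 ≈ 0.240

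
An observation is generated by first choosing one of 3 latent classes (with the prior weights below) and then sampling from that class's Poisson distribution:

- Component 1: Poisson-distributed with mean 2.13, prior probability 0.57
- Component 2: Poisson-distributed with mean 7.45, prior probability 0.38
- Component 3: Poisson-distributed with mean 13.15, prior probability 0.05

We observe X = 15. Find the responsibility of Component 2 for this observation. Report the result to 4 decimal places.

0.3111

Apply Bayes' rule: the posterior for each component is proportional to its prior times its likelihood at x.
Poisson probabilities:
  L_1 = 7.65856e-09
  L_2 = 0.00537465
  L_3 = 0.0904512
Prior × likelihood for each component:
  w_1·L_1 = 0.57 × 7.65856e-09 = 4.36538e-09
  w_2·L_2 = 0.38 × 0.00537465 = 0.00204237
  w_3·L_3 = 0.05 × 0.0904512 = 0.00452256
Denominator: 4.36538e-09 + 0.00204237 + 0.00452256 = 0.00656493
So the posterior for Component 2 is 0.00204237 / 0.00656493 ≈ 0.3111.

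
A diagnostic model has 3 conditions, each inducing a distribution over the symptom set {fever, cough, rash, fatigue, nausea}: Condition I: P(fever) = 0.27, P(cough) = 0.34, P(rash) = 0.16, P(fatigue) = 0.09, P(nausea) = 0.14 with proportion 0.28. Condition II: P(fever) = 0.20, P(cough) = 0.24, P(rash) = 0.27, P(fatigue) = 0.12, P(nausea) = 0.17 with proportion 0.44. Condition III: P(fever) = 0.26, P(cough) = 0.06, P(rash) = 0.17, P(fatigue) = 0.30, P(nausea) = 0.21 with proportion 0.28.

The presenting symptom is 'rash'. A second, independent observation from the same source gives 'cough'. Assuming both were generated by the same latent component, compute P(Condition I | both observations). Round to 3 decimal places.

0.327

The responsibility of component k is π_k f_k(x) divided by Σ_j π_j f_j(x).
Since both observations come from the same component, the likelihood for component k is f_k(x₁)·f_k(x₂).
  p_I = [P(rash | comp) = 0.16] × [0.34] = 0.0544
  p_II = [P(rash | comp) = 0.27] × [0.24] = 0.0648
  p_III = [P(rash | comp) = 0.17] × [0.06] = 0.0102
Unnormalised posteriors:
  π_I·p_I = 0.28 × 0.0544 = 0.015232
  π_II·p_II = 0.44 × 0.0648 = 0.028512
  π_III·p_III = 0.28 × 0.0102 = 0.002856
Marginal: 0.015232 + 0.028512 + 0.002856 = 0.0466
P(Condition I | data) = 0.015232 / 0.0466 ≈ 0.327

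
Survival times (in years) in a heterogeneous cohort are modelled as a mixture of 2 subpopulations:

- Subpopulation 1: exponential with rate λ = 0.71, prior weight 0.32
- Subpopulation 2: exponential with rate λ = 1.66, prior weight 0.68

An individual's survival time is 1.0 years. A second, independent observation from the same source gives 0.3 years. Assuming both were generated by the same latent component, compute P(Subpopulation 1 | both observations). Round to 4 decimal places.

By Bayes' theorem, P(k | x) = π_k f_k(x) / Σ_j π_j f_j(x).
Since both observations come from the same component, the likelihood for component k is f_k(x₁)·f_k(x₂).
  f_1 = [0.349067] × [0.573791] = 0.200292
  f_2 = [0.315631] × [1.00886] = 0.318426
Multiply by the mixture weights:
  π_1·f_1 = 0.32 × 0.200292 = 0.0640933
  π_2·f_2 = 0.68 × 0.318426 = 0.21653
Marginal: 0.0640933 + 0.21653 = 0.280623
P(Subpopulation 1 | x₁, x₂) = 0.0640933 / 0.280623 ≈ 0.2284

0.2284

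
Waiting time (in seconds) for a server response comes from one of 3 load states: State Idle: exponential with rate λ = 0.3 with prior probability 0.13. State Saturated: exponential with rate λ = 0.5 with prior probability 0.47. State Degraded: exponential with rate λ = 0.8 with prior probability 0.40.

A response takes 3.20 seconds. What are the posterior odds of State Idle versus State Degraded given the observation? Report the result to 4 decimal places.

Only the two components matter; the odds are (π_i f_i(x)) / (π_j f_j(x)).
Component likelihoods at x = 3.20 seconds:
  L_Idle = 0.114868
  L_Saturated = 0.100948
  L_Degraded = 0.0618438
Posterior odds = (π_Idle·L_Idle) / (π_Degraded·L_Degraded) = (0.13·0.114868) / (0.40·0.0618438) = 0.0149328 / 0.0247375 ≈ 0.6037

0.6037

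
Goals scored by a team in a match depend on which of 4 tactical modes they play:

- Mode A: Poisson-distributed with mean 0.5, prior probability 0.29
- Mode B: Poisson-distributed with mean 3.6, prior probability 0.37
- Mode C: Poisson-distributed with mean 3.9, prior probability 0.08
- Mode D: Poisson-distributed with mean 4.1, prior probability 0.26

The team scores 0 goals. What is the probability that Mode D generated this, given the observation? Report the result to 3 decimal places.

0.022

P(component k | x) = π_k·f_k(x) / marginal(x), where marginal(x) = Σ_j π_j·f_j(x).
Evaluate each component's likelihood at the observed value:
  L_A = e^(−0.5)·0.5^0/0! = 0.606531
  L_B = e^(−3.6)·3.6^0/0! = 0.0273237
  L_C = e^(−3.9)·3.9^0/0! = 0.0202419
  L_D = e^(−4.1)·4.1^0/0! = 0.0165727
Multiply by the mixture weights:
  π_A·L_A = 0.29 × 0.606531 = 0.175894
  π_B·L_B = 0.37 × 0.0273237 = 0.0101098
  π_C·L_C = 0.08 × 0.0202419 = 0.00161935
  π_D·L_D = 0.26 × 0.0165727 = 0.0043089
Marginal: 0.175894 + 0.0101098 + 0.00161935 + 0.0043089 = 0.191932
Responsibility of Mode D: 0.0043089 / 0.191932 ≈ 0.022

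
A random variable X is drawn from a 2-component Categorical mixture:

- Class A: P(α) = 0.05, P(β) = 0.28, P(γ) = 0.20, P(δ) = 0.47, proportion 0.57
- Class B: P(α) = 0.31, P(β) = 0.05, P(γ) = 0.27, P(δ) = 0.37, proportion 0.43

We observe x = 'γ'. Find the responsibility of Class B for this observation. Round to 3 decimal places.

0.505

P(component k | x) = π_k·f_k(x) / marginal(x), where marginal(x) = Σ_j π_j·f_j(x).
Categorical probabilities:
  p_A = P(γ | comp) = 0.20
  p_B = P(γ | comp) = 0.27
Multiply by the mixture weights:
  π_A·p_A = 0.57 × 0.2 = 0.114
  π_B·p_B = 0.43 × 0.27 = 0.1161
Normaliser: 0.114 + 0.1161 = 0.2301
So the posterior for Class B is 0.1161 / 0.2301 ≈ 0.505.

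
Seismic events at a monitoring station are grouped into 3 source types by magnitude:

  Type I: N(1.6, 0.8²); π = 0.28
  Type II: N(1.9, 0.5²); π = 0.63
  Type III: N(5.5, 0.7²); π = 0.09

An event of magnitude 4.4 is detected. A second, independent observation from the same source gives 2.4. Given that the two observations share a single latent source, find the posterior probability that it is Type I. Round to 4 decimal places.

The responsibility of component k is π_k f_k(x) divided by Σ_j π_j f_j(x).
Since both observations come from the same component, the likelihood for component k is f_k(x₁)·f_k(x₂).
  f_I = [0.00109085] × [0.302463] = 0.000329943
  f_II = [2.97344e-06] × [0.483941] = 1.43897e-06
  f_III = [0.165803] × [3.14099e-05] = 5.20785e-06
Unnormalised posteriors:
  π_I·f_I = 0.28 × 0.000329943 = 9.23841e-05
  π_II·f_II = 0.63 × 1.43897e-06 = 9.06551e-07
  π_III·f_III = 0.09 × 5.20785e-06 = 4.68706e-07
Marginal: 9.23841e-05 + 9.06551e-07 + 4.68706e-07 = 9.37594e-05
Responsibility of Type I: 9.23841e-05 / 9.37594e-05 ≈ 0.9853

0.9853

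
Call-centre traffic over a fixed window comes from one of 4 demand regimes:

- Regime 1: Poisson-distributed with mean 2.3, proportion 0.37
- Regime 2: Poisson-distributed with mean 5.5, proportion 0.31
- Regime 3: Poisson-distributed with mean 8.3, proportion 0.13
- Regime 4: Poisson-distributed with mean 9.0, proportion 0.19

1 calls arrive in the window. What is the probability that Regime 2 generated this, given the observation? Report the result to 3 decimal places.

The responsibility of component k is P(Z=k) f_k(x) divided by Σ_j P(Z=j) f_j(x).
Component likelihoods at x = 1 calls:
  L_1 = e^(−2.3)·2.3^1/1! = 0.230595
  L_2 = e^(−5.5)·5.5^1/1! = 0.0224772
  L_3 = e^(−8.3)·8.3^1/1! = 0.00206269
  L_4 = e^(−9.0)·9.0^1/1! = 0.00111069
Weight by the priors:
  P(Z=1)·L_1 = 0.37 × 0.230595 = 0.0853203
  P(Z=2)·L_2 = 0.31 × 0.0224772 = 0.00696795
  P(Z=3)·L_3 = 0.13 × 0.00206269 = 0.00026815
  P(Z=4)·L_4 = 0.19 × 0.00111069 = 0.000211031
Marginal: 0.0853203 + 0.00696795 + 0.00026815 + 0.000211031 = 0.0927674
So the posterior for Regime 2 is 0.00696795 / 0.0927674 ≈ 0.075.

0.075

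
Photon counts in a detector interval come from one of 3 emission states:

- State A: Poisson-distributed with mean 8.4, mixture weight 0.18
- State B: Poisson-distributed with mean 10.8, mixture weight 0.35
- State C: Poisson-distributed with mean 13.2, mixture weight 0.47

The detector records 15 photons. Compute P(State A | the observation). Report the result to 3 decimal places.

0.036

By Bayes' theorem, P(k | x) = P(Z=k) f_k(x) / Σ_j P(Z=j) f_j(x).
Evaluate each component's likelihood at the observed value:
  f_A = 0.0125781
  f_B = 0.0494853
  f_C = 0.0910798
Weight by the priors:
  P(Z=A)·f_A = 0.18 × 0.0125781 = 0.00226406
  P(Z=B)·f_B = 0.35 × 0.0494853 = 0.0173199
  P(Z=C)·f_C = 0.47 × 0.0910798 = 0.0428075
Marginal: 0.00226406 + 0.0173199 + 0.0428075 = 0.0623914
So the posterior for State A is 0.00226406 / 0.0623914 ≈ 0.036.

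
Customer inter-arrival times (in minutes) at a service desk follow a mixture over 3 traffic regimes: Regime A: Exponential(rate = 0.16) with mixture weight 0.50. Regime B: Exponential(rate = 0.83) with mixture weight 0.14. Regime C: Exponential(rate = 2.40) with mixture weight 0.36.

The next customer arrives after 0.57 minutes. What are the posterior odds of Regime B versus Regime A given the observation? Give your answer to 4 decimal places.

Since P(k|x) ∝ π_k f_k(x), the posterior odds are π_i f_i(x) / (π_j f_j(x)).
Exponential densities:
  f_A = 0.16·e^(−0.16·0.57) = 0.16·e^(−0.0912) = 0.146054
  f_B = 0.83·e^(−0.83·0.57) = 0.83·e^(−0.4731) = 0.517146
  f_C = 2.40·e^(−2.40·0.57) = 2.40·e^(−1.3680) = 0.611078
Odds = (0.14/0.50) × (0.517146/0.146054) = 0.28 × 3.5408 ≈ 0.9914

0.9914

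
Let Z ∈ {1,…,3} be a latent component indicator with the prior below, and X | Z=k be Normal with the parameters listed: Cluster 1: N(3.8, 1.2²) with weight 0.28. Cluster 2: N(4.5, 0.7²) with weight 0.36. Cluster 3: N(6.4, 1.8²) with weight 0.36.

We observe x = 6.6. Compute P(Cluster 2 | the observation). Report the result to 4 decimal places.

Posterior ∝ prior × likelihood, so P(k | x) ∝ w_k f_k(x); normalise over all components.
Normal densities:
  L_1 = (1/(1.2·√(2π)))·exp(−(6.6−3.8)²/(2·1.2²)) = 0.332452·exp(-2.72222) = 0.0218516
  L_2 = (1/(0.7·√(2π)))·exp(−(6.6−4.5)²/(2·0.7²)) = 0.569918·exp(-4.50000) = 0.00633121
  L_3 = (1/(1.8·√(2π)))·exp(−(6.6−6.4)²/(2·1.8²)) = 0.221635·exp(-0.00617) = 0.220271
Weight by the priors:
  w_1·L_1 = 0.28 × 0.0218516 = 0.00611844
  w_2·L_2 = 0.36 × 0.00633121 = 0.00227924
  w_3·L_3 = 0.36 × 0.220271 = 0.0792975
Denominator: 0.00611844 + 0.00227924 + 0.0792975 = 0.0876951
P(Cluster 2 | x) = 0.00227924 / 0.0876951 ≈ 0.0260

0.0260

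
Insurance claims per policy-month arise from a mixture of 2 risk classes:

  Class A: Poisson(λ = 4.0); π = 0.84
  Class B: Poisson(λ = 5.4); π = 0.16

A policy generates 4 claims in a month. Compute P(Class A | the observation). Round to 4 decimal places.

By Bayes' theorem, P(k | x) = π_k f_k(x) / Σ_j π_j f_j(x).
Component likelihoods at x = 4 claims:
  f_A = e^(−4.0)·4.0^4/4! = 0.195367
  f_B = e^(−5.4)·5.4^4/4! = 0.16002
Weight by the priors:
  π_A·f_A = 0.84 × 0.195367 = 0.164108
  π_B·f_B = 0.16 × 0.16002 = 0.0256032
Denominator: 0.164108 + 0.0256032 = 0.189711
So the posterior for Class A is 0.164108 / 0.189711 ≈ 0.8650.

0.8650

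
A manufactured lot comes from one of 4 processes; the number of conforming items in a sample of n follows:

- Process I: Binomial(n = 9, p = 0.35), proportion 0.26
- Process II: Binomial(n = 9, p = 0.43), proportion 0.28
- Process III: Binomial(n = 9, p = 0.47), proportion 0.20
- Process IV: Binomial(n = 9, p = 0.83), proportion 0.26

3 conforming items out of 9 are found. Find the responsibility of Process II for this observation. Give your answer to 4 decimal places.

0.3692

P(component k | x) = P(Z=k)·f_k(x) / marginal(x), where marginal(x) = Σ_j P(Z=j)·f_j(x).
Binomial probabilities:
  p_I = 0.271621
  p_II = 0.229052
  p_III = 0.193298
  p_IV = 0.00115933
Multiply by the mixture weights:
  P(Z=I)·p_I = 0.26 × 0.271621 = 0.0706215
  P(Z=II)·p_II = 0.28 × 0.229052 = 0.0641345
  P(Z=III)·p_III = 0.20 × 0.193298 = 0.0386597
  P(Z=IV)·p_IV = 0.26 × 0.00115933 = 0.000301426
Sum: 0.0706215 + 0.0641345 + 0.0386597 + 0.000301426 = 0.173717
So the posterior for Process II is 0.0641345 / 0.173717 ≈ 0.3692.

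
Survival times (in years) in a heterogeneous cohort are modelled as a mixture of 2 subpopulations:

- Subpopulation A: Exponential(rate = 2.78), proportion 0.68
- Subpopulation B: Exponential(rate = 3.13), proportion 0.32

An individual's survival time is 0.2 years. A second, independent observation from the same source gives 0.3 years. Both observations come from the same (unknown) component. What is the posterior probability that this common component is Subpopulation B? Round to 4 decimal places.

By Bayes' theorem, P(k | x) = P(Z=k) f_k(x) / Σ_j P(Z=j) f_j(x).
Since both observations come from the same component, the likelihood for component k is f_k(x₁)·f_k(x₂).
  p_A = [1.59433] × [1.20738] = 1.92495
  p_B = [1.67369] × [1.22389] = 2.04841
Prior × likelihood for each component:
  P(Z=A)·p_A = 0.68 × 1.92495 = 1.30897
  P(Z=B)·p_B = 0.32 × 2.04841 = 0.655493
Evidence: 1.30897 + 0.655493 = 1.96446
So the posterior for Subpopulation B is 0.655493 / 1.96446 ≈ 0.3337.

0.3337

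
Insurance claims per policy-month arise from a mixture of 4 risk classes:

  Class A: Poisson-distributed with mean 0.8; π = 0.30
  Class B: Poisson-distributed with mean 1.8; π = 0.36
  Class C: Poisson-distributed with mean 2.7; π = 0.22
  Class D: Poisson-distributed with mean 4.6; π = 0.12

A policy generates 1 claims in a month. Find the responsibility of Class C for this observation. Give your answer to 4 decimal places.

Apply Bayes' rule: the posterior for each component is proportional to its prior times its likelihood at x.
Evaluate each component's likelihood at the observed value:
  f_A = e^(−0.8)·0.8^1/1! = 0.359463
  f_B = e^(−1.8)·1.8^1/1! = 0.297538
  f_C = e^(−2.7)·2.7^1/1! = 0.181455
  f_D = e^(−4.6)·4.6^1/1! = 0.0462384
Weight by the priors:
  π_A·f_A = 0.30 × 0.359463 = 0.107839
  π_B·f_B = 0.36 × 0.297538 = 0.107114
  π_C·f_C = 0.22 × 0.181455 = 0.0399201
  π_D·f_D = 0.12 × 0.0462384 = 0.00554861
Normaliser: 0.107839 + 0.107114 + 0.0399201 + 0.00554861 = 0.260421
So the posterior for Class C is 0.0399201 / 0.260421 ≈ 0.1533.

0.1533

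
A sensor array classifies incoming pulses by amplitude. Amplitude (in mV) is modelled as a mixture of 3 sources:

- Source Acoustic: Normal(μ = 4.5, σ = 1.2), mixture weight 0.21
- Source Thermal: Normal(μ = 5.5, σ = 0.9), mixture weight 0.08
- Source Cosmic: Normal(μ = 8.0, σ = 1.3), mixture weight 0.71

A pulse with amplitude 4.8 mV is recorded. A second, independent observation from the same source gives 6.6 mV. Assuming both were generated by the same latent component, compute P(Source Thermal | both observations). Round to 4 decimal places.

Posterior ∝ prior × likelihood, so P(k | x) ∝ π_k f_k(x); normalise over all components.
Since both observations come from the same component, the likelihood for component k is f_k(x₁)·f_k(x₂).
  f_Acoustic = [0.322223] × [0.0718978] = 0.0231671
  f_Thermal = [0.327572] × [0.210033] = 0.0688009
  f_Cosmic = [0.0148332] × [0.171841] = 0.00254895
Prior × likelihood for each component:
  π_Acoustic·f_Acoustic = 0.21 × 0.0231671 = 0.0048651
  π_Thermal·f_Thermal = 0.08 × 0.0688009 = 0.00550407
  π_Cosmic·f_Cosmic = 0.71 × 0.00254895 = 0.00180976
Normaliser: 0.0048651 + 0.00550407 + 0.00180976 = 0.0121789
P(Source Thermal | x) = 0.00550407 / 0.0121789 ≈ 0.4519

0.4519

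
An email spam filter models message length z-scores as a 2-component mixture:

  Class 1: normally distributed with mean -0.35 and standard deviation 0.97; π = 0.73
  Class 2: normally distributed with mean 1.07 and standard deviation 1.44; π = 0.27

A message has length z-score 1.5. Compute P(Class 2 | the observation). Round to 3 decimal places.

0.595

The responsibility of component k is P(Z=k) f_k(x) divided by Σ_j P(Z=j) f_j(x).
Component likelihoods at x = 1.5:
  p_1 = (1/(0.97·√(2π)))·exp(−(1.5−-0.35)²/(2·0.97²)) = 0.411281·exp(-1.81874) = 0.0667223
  p_2 = (1/(1.44·√(2π)))·exp(−(1.5−1.07)²/(2·1.44²)) = 0.277043·exp(-0.04458) = 0.264963
Unnormalised posteriors:
  P(Z=1)·p_1 = 0.73 × 0.0667223 = 0.0487072
  P(Z=2)·p_2 = 0.27 × 0.264963 = 0.0715399
Denominator: 0.0487072 + 0.0715399 = 0.120247
P(Class 2 | x) ≈ 0.595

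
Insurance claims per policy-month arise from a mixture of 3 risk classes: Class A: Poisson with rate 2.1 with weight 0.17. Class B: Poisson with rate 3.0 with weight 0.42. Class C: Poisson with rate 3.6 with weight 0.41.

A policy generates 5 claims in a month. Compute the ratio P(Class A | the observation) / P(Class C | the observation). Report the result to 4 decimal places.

0.1255

Since P(k|x) ∝ P(Z=k) f_k(x), the posterior odds are P(Z=i) f_i(x) / (P(Z=j) f_j(x)).
Component likelihoods at x = 5 claims:
  L_A = e^(−2.1)·2.1^5/5! = 0.041677
  L_B = e^(−3.0)·3.0^5/5! = 0.100819
  L_C = e^(−3.6)·3.6^5/5! = 0.13768
Odds = (0.17/0.41) × (0.041677/0.13768) = 0.414634 × 0.302709 ≈ 0.1255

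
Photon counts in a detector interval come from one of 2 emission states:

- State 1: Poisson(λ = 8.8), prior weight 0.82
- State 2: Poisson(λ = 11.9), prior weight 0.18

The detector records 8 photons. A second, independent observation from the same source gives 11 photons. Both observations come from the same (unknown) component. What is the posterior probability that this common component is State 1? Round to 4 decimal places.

0.8789

Posterior ∝ prior × likelihood, so P(k | x) ∝ π_k f_k(x); normalise over all components.
Since both observations come from the same component, the likelihood for component k is f_k(x₁)·f_k(x₂).
  f_1 = [0.134446] × [0.092547] = 0.0124426
  f_2 = [0.0677253] × [0.115281] = 0.00780742
Prior × likelihood for each component:
  π_1·f_1 = 0.82 × 0.0124426 = 0.0102029
  π_2·f_2 = 0.18 × 0.00780742 = 0.00140533
Marginal: 0.0102029 + 0.00140533 = 0.0116083
P(State 1 | data) = 0.0102029 / 0.0116083 ≈ 0.8789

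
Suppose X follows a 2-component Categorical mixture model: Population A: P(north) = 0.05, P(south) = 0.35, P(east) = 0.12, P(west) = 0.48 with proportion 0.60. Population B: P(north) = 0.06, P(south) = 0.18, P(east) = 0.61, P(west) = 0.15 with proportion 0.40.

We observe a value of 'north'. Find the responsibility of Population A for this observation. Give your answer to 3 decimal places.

P(component k | x) = π_k·f_k(x) / marginal(x), where marginal(x) = Σ_j π_j·f_j(x).
Evaluate each component's likelihood at the observed value:
  L_A = 0.05
  L_B = 0.06
Unnormalised posteriors:
  π_A·L_A = 0.60 × 0.05 = 0.03
  π_B·L_B = 0.40 × 0.06 = 0.024
Marginal: 0.03 + 0.024 = 0.054
P(Population A | x) ≈ 0.556

0.556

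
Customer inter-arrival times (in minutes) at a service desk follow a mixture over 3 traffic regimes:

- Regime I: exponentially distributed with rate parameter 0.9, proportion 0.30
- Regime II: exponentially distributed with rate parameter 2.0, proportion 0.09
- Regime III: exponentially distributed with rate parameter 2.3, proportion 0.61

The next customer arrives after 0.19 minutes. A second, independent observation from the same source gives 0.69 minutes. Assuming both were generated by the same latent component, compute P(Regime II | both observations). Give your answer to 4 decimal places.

By Bayes' theorem, P(k | x) = π_k f_k(x) / Σ_j π_j f_j(x).
Since both observations come from the same component, the likelihood for component k is f_k(x₁)·f_k(x₂).
  f_I = [0.9·e^(−0.9·0.19) = 0.9·e^(−0.1710) = 0.758539] × [0.483666] = 0.36688
  f_II = [2.0·e^(−2.0·0.19) = 2.0·e^(−0.3800) = 1.36772] × [0.503157] = 0.688179
  f_III = [2.3·e^(−2.3·0.19) = 2.3·e^(−0.4370) = 1.48573] × [0.470438] = 0.698946
Multiply by the mixture weights:
  π_I·f_I = 0.30 × 0.36688 = 0.110064
  π_II·f_II = 0.09 × 0.688179 = 0.0619362
  π_III·f_III = 0.61 × 0.698946 = 0.426357
Denominator: 0.110064 + 0.0619362 + 0.426357 = 0.598357
P(Regime II | x₁,x₂) ≈ 0.1035

0.1035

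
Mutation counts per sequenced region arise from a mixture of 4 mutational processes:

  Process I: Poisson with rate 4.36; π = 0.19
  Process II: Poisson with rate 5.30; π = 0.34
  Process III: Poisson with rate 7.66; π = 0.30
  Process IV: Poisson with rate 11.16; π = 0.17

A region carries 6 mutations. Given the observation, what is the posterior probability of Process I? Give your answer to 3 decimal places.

Posterior ∝ prior × likelihood, so P(k | x) ∝ P(Z=k) f_k(x); normalise over all components.
Component likelihoods at x = 6 mutations:
  p_I = e^(−4.36)·4.36^6/6! = 0.121917
  p_II = e^(−5.30)·5.30^6/6! = 0.15366
  p_III = e^(−7.66)·7.66^6/6! = 0.132234
  p_IV = e^(−11.16)·11.16^6/6! = 0.0381879
Multiply by the mixture weights:
  P(Z=I)·p_I = 0.19 × 0.121917 = 0.0231641
  P(Z=II)·p_II = 0.34 × 0.15366 = 0.0522445
  P(Z=III)·p_III = 0.30 × 0.132234 = 0.0396703
  P(Z=IV)·p_IV = 0.17 × 0.0381879 = 0.00649195
Normaliser: 0.0231641 + 0.0522445 + 0.0396703 + 0.00649195 = 0.121571
P(Process I | data) ≈ 0.191

0.191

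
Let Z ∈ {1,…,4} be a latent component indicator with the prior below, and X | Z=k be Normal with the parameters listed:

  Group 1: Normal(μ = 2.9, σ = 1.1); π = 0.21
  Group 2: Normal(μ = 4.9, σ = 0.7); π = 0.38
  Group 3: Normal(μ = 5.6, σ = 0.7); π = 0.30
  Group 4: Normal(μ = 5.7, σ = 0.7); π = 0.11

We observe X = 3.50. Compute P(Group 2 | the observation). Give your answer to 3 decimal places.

0.301

The responsibility of component k is w_k f_k(x) divided by Σ_j w_j f_j(x).
Evaluate each component's likelihood at the observed value:
  f_1 = (1/(1.1·√(2π)))·exp(−(3.50−2.9)²/(2·1.1²)) = 0.362675·exp(-0.14876) = 0.312544
  f_2 = (1/(0.7·√(2π)))·exp(−(3.50−4.9)²/(2·0.7²)) = 0.569918·exp(-2.00000) = 0.07713
  f_3 = (1/(0.7·√(2π)))·exp(−(3.50−5.6)²/(2·0.7²)) = 0.569918·exp(-4.50000) = 0.00633121
  f_4 = (1/(0.7·√(2π)))·exp(−(3.50−5.7)²/(2·0.7²)) = 0.569918·exp(-4.93878) = 0.00408253
Prior × likelihood for each component:
  w_1·f_1 = 0.21 × 0.312544 = 0.0656343
  w_2·f_2 = 0.38 × 0.07713 = 0.0293094
  w_3·f_3 = 0.30 × 0.00633121 = 0.00189936
  w_4·f_4 = 0.11 × 0.00408253 = 0.000449078
Denominator: 0.0656343 + 0.0293094 + 0.00189936 + 0.000449078 = 0.0972921
Responsibility of Group 2: 0.0293094 / 0.0972921 ≈ 0.301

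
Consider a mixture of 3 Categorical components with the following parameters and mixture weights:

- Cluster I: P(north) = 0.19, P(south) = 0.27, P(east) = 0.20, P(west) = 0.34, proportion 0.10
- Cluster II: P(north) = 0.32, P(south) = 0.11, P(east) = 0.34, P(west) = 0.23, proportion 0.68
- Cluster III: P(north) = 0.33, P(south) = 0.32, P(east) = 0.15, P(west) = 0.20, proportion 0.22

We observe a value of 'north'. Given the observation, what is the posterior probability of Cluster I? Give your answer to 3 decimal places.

0.061

The responsibility of component k is w_k f_k(x) divided by Σ_j w_j f_j(x).
Component likelihoods at x = 'north':
  f_I = P(north | comp) = 0.19
  f_II = P(north | comp) = 0.32
  f_III = P(north | comp) = 0.33
Unnormalised posteriors:
  w_I·f_I = 0.10 × 0.19 = 0.019
  w_II·f_II = 0.68 × 0.32 = 0.2176
  w_III·f_III = 0.22 × 0.33 = 0.0726
Sum: 0.019 + 0.2176 + 0.0726 = 0.3092
P(Cluster I | x) ≈ 0.061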